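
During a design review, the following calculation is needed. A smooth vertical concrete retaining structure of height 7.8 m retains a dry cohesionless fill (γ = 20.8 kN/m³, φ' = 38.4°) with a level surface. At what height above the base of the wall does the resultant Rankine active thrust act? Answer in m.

K_a = 0.2337.
The pressure distribution is triangular, so the resultant acts at H/3 above the base = 7.8/3 = 2.600 m.

2.60 m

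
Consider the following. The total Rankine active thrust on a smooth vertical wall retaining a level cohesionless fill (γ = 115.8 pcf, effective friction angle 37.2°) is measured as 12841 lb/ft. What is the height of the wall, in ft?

30.0 ft

K_a = 0.2464. P_a = ½ K_a γ H² ⇒ H = √(2P_a/(K_a γ)).
H = √(2×12841/(0.2464×115.8)) = 30.00 ft.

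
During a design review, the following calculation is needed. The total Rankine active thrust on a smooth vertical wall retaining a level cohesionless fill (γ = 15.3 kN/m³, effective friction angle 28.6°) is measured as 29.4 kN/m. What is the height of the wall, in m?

K_a = 0.3525. P_a = ½ K_a γ H² ⇒ H = √(2P_a/(K_a γ)).
H = √(2×29.4/(0.3525×15.3)) = 3.302 m.

3.30 m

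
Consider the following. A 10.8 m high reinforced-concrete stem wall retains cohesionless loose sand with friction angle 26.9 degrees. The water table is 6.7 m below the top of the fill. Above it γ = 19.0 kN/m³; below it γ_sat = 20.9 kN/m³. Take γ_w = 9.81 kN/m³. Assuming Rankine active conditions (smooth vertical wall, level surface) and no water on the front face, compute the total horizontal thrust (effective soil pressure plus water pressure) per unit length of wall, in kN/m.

K_a = tan²(45° − φ/2) = 0.3770.
γ' = 20.9 − 9.81 = 11.09 kN/m³. Depth below WT = 4.1 m.
σ'_h at WT = K_a γ d_w = 47.99 kPa; at base = 47.99 + K_a γ' × 4.1 = 65.13 kPa.
P₁ (0–6.7 m) = ½×47.99×6.7 = 160.8. P₂ (6.7–10.8 m) = ½(47.99+65.13)×4.1 = 231.9.
P_w = ½ γ_w h₂² = 0.5×9.81×4.1² = 82.45. Total = 160.8+231.9+82.45 = 475.1 kN/m.

475 kN/m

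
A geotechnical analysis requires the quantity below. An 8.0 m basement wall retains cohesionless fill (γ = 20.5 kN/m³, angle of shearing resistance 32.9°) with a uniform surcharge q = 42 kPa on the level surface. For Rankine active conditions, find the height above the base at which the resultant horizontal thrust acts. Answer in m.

K_a = 0.2960.
Triangular part P₁ = ½K_aγH² = 194.2 at H/3 = 2.667 m; rectangular part P₂ = K_a q H = 99.47 at H/2 = 4.000 m.
ȳ = (P₁·2.667 + P₂·4.000)/(P₁+P₂) = 3.118 m.

3.12 m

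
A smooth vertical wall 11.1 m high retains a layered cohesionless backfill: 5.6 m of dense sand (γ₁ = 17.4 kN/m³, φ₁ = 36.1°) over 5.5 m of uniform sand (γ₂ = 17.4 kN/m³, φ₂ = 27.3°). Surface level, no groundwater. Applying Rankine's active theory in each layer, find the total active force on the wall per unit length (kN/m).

K_a1 = tan²(45°−36.1°/2) = 0.2585; K_a2 = tan²(45°−27.3°/2) = 0.3711.
Layer 1: σ at base = K_a1 γ₁ h₁ = 25.19 kPa; P₁ = ½×25.19×5.6 = 70.53.
Layer 2: σ_v at top = γ₁h₁ = 97.44; σ_h top = K_a2×97.44 = 36.16; σ_h base = K_a2×(97.44+17.4×5.5) = 71.68.
P₂ = ½(36.16+71.68)×5.5 = 296.6. Total P_a = 70.53+296.6 = 367.1 kN/m.

367 kN/m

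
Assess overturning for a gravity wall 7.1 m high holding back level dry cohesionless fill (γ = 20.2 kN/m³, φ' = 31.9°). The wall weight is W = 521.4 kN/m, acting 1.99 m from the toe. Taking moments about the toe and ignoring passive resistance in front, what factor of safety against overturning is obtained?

2.79

K_a = tan²(45° − 31.9°/2) = 0.3085.
P_a = ½K_aγH² = 0.5×0.3085×20.2×7.1² = 157.1 kN/m, acting at H/3 = 2.367 m above the base.
Overturning moment M_o = P_a × H/3 = 157.1 × 2.367 = 371.8.
Resisting moment M_r = W × 1.99 = 521.4 × 1.99 = 1038.
FS_overturning = M_r/M_o = 1038/371.8 = 2.791.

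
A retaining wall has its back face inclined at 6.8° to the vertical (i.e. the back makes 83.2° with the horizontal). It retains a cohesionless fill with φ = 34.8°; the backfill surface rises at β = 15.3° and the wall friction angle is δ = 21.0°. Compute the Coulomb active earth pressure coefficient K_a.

0.366

K_a = sin²(α+φ) / [sin²α · sin(α−δ) · (1 + √{sin(φ+δ)sin(φ−β) / (sin(α−δ)sin(α+β))})²].
With α = 83.2°, φ = 34.8°, δ = 21.0°, β = 15.3°: K_a = 0.3665.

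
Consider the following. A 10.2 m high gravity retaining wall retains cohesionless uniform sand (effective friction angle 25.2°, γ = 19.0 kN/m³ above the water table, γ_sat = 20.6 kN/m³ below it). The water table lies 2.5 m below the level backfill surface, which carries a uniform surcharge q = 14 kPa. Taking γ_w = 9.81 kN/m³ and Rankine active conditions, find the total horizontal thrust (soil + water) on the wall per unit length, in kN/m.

K_a = tan²(45° − φ/2) = 0.4027.
γ' = 20.6 − 9.81 = 10.79 kN/m³. h₂ = H − d_w = 7.7 m.
σ'_h: at surface K_a·q = 5.638; at WT K_a(q+γd_w) = 24.77; at base K_a(q+γd_w+γ'h₂) = 58.23 kPa.
P₁ = ½(5.638+24.77)×2.5 = 38.01; P₂ = ½(24.77+58.23)×7.7 = 319.5; P_w = ½γ_w h₂² = 290.8.
Total = 38.01+319.5+290.8 = 648.4 kN/m.

648 kN/m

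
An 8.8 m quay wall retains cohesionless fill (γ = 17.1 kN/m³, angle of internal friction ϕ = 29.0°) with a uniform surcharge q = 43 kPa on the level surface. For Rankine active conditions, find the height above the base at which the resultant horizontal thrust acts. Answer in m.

K_a = 0.3470.
Triangular part P₁ = ½K_aγH² = 229.7 at H/3 = 2.933 m; rectangular part P₂ = K_a q H = 131.3 at H/2 = 4.400 m.
ȳ = (P₁·2.933 + P₂·4.400)/(P₁+P₂) = 3.467 m.

3.47 m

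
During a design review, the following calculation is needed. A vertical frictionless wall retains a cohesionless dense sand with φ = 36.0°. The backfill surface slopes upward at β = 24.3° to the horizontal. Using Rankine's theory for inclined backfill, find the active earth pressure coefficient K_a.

K_a = cos β · (cos β − √(cos²β − cos²φ)) / (cos β + √(cos²β − cos²φ)).
cos β = 0.9114, cos φ = 0.8090, √(cos²β − cos²φ) = 0.4197.
K_a = 0.9114 × (0.9114 − 0.4197)/(0.9114 + 0.4197) = 0.3367.

0.337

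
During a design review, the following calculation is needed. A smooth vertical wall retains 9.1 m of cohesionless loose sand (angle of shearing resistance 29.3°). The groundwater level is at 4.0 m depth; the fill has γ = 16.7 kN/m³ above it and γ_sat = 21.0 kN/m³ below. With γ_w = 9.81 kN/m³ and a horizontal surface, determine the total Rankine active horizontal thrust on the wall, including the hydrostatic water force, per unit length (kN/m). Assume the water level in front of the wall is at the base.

K_a = tan²(45° − φ/2) = 0.3428.
γ' = 21.0 − 9.81 = 11.19 kN/m³. Depth below WT = 5.1 m.
σ'_h at WT = K_a γ d_w = 22.90 kPa; at base = 22.90 + K_a γ' × 5.1 = 42.47 kPa.
P₁ (0–4.0 m) = ½×22.90×4.0 = 45.80. P₂ (4.0–9.1 m) = ½(22.90+42.47)×5.1 = 166.7.
P_w = ½ γ_w h₂² = 0.5×9.81×5.1² = 127.6. Total = 45.80+166.7+127.6 = 340.1 kN/m.

340 kN/m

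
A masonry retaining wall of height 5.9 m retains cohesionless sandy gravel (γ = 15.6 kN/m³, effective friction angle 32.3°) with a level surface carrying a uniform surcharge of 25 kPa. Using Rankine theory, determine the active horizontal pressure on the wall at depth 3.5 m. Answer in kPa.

24.2 kPa

K_a = (1 − sin φ)/(1 + sin φ) = 0.3035.
σ_v = γz + q = 15.6 × 3.5 + 25 = 79.60 kPa.
σ_h = K_a σ_v = 0.3035 × 79.60 = 24.16 kPa.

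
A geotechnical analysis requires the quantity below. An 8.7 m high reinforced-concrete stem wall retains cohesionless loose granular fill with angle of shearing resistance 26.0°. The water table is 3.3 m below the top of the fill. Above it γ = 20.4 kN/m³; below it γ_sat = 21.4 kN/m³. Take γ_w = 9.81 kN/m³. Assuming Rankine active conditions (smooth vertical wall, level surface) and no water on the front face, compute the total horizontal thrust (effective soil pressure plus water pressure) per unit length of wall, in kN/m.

K_a = tan²(45° − φ/2) = 0.3905.
γ' = 21.4 − 9.81 = 11.59 kN/m³. Depth below WT = 5.4 m.
σ'_h at WT = K_a γ d_w = 26.29 kPa; at base = 26.29 + K_a γ' × 5.4 = 50.72 kPa.
P₁ (0–3.3 m) = ½×26.29×3.3 = 43.37. P₂ (3.3–8.7 m) = ½(26.29+50.72)×5.4 = 207.9.
P_w = ½ γ_w h₂² = 0.5×9.81×5.4² = 143.0. Total = 43.37+207.9+143.0 = 394.3 kN/m.

394 kN/m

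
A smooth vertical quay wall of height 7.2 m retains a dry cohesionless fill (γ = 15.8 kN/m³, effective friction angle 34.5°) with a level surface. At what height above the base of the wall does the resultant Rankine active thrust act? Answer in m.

2.40 m

K_a = 0.2768.
The pressure distribution is triangular, so the resultant acts at H/3 above the base = 7.2/3 = 2.400 m.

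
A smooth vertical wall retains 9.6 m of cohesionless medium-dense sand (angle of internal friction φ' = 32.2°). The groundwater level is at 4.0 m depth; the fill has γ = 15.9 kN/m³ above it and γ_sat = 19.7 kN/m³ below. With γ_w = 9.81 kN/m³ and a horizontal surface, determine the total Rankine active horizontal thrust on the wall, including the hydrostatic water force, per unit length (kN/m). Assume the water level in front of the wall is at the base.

348 kN/m

K_a = tan²(45° − φ/2) = 0.3047.
γ' = 19.7 − 9.81 = 9.890 kN/m³. Depth below WT = 5.6 m.
σ'_h at WT = K_a γ d_w = 19.38 kPa; at base = 19.38 + K_a γ' × 5.6 = 36.26 kPa.
P₁ (0–4.0 m) = ½×19.38×4.0 = 38.76. P₂ (4.0–9.6 m) = ½(19.38+36.26)×5.6 = 155.8.
P_w = ½ γ_w h₂² = 0.5×9.81×5.6² = 153.8. Total = 38.76+155.8+153.8 = 348.4 kN/m.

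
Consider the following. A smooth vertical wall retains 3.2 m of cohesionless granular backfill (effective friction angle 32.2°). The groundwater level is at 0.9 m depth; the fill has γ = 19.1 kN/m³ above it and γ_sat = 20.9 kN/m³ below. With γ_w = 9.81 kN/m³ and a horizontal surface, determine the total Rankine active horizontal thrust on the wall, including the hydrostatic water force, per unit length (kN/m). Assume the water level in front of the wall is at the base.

49.3 kN/m

K_a = tan²(45° − φ/2) = 0.3047.
γ' = 20.9 − 9.81 = 11.09 kN/m³. Depth below WT = 2.3 m.
σ'_h at WT = K_a γ d_w = 5.238 kPa; at base = 5.238 + K_a γ' × 2.3 = 13.01 kPa.
P₁ (0–0.9 m) = ½×5.238×0.9 = 2.357. P₂ (0.9–3.2 m) = ½(5.238+13.01)×2.3 = 20.99.
P_w = ½ γ_w h₂² = 0.5×9.81×2.3² = 25.95. Total = 2.357+20.99+25.95 = 49.29 kN/m.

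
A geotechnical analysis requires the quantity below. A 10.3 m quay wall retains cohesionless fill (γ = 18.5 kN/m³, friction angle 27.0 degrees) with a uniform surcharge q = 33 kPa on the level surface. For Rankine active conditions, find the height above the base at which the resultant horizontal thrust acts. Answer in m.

K_a = 0.3755.
Triangular part P₁ = ½K_aγH² = 368.5 at H/3 = 3.433 m; rectangular part P₂ = K_a q H = 127.6 at H/2 = 5.150 m.
ȳ = (P₁·3.433 + P₂·5.150)/(P₁+P₂) = 3.875 m.

3.87 m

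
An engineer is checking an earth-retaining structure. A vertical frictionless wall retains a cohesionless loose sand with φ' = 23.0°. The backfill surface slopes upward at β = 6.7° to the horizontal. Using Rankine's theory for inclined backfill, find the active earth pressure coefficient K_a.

0.451

K_a = cos β · (cos β − √(cos²β − cos²φ)) / (cos β + √(cos²β − cos²φ)).
cos β = 0.9932, cos φ = 0.9205, √(cos²β − cos²φ) = 0.3729.
K_a = 0.9932 × (0.9932 − 0.3729)/(0.9932 + 0.3729) = 0.4509.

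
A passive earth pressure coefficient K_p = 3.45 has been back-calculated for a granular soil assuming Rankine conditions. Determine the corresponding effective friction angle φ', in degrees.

33.4°

K_p = (1+sin φ)/(1−sin φ) ⇒ sin φ = (K_p − 1)/(K_p + 1) = 0.5506.
φ = arcsin(0.5506) = 33.41°.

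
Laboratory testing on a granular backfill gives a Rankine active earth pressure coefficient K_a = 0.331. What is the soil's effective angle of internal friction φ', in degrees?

K_a = tan²(45° − φ/2) ⇒ 45° − φ/2 = arctan(√0.331) = 29.91°.
φ = 2(45° − 29.91°) = 30.17°.

30.2°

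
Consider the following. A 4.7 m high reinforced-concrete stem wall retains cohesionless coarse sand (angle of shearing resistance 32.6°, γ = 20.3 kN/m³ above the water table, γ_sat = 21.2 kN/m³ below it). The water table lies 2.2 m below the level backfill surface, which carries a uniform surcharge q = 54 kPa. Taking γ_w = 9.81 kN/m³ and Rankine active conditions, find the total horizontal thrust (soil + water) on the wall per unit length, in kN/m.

K_a = tan²(45° − φ/2) = 0.2997.
γ' = 21.2 − 9.81 = 11.39 kN/m³. h₂ = H − d_w = 2.5 m.
σ'_h: at surface K_a·q = 16.19; at WT K_a(q+γd_w) = 29.57; at base K_a(q+γd_w+γ'h₂) = 38.11 kPa.
P₁ = ½(16.19+29.57)×2.2 = 50.33; P₂ = ½(29.57+38.11)×2.5 = 84.60; P_w = ½γ_w h₂² = 30.66.
Total = 50.33+84.60+30.66 = 165.6 kN/m.

166 kN/m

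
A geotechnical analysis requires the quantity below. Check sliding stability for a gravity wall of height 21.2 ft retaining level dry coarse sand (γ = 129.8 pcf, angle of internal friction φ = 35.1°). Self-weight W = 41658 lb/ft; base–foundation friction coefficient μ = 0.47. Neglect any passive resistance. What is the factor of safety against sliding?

2.49

K_a = tan²(45° − 35.1°/2) = 0.2698.
P_a = ½K_aγH² = 0.5×0.2698×129.8×21.2² = 7871 lb/ft, acting at H/3 = 7.067 ft above the base.
FS_sliding = μW / P_a = 0.47×41658 / 7871 = 2.488.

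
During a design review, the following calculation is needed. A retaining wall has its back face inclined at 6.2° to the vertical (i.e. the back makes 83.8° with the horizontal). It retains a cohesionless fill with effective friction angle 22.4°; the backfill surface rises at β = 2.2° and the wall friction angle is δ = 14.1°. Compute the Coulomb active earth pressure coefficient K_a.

0.461

K_a = sin²(α+φ) / [sin²α · sin(α−δ) · (1 + √{sin(φ+δ)sin(φ−β) / (sin(α−δ)sin(α+β))})²].
With α = 83.8°, φ = 22.4°, δ = 14.1°, β = 2.2°: K_a = 0.4613.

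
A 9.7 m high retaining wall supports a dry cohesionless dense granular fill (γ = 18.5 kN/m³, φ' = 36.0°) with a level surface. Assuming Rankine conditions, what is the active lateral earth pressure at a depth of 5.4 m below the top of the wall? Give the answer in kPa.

25.9 kPa

K_a = (1 − sin φ)/(1 + sin φ) = 0.2596.
σ_h = K_a γ z = 0.2596 × 18.5 × 5.4 = 25.94 kPa.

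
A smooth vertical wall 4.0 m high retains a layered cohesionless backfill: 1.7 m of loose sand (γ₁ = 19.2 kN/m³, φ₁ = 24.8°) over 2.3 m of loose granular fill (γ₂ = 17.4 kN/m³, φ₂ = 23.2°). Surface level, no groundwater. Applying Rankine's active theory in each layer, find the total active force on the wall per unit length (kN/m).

64.0 kN/m

K_a1 = tan²(45°−24.8°/2) = 0.4090; K_a2 = tan²(45°−23.2°/2) = 0.4348.
Layer 1: σ at base = K_a1 γ₁ h₁ = 13.35 kPa; P₁ = ½×13.35×1.7 = 11.35.
Layer 2: σ_v at top = γ₁h₁ = 32.64; σ_h top = K_a2×32.64 = 14.19; σ_h base = K_a2×(32.64+17.4×2.3) = 31.59.
P₂ = ½(14.19+31.59)×2.3 = 52.65. Total P_a = 11.35+52.65 = 64.00 kN/m.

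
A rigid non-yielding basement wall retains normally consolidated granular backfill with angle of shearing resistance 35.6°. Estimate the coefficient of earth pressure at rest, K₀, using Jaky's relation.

K₀ = 1 − sin φ' = 1 − sin 35.6° = 0.4179.

0.418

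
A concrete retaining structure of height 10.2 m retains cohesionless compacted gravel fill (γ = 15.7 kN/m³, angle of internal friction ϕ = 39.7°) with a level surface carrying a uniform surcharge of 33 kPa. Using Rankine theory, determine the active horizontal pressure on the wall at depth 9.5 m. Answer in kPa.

40.2 kPa

K_a = (1 − sin φ)/(1 + sin φ) = 0.2204.
σ_v = γz + q = 15.7 × 9.5 + 33 = 182.2 kPa.
σ_h = K_a σ_v = 0.2204 × 182.2 = 40.15 kPa.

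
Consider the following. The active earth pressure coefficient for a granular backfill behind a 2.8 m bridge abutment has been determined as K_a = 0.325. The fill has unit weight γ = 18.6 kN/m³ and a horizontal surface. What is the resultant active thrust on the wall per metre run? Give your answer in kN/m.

P = ½ K_a γ H² = 0.5 × 0.325 × 18.6 × 2.8² = 23.70 kN/m.

23.7 kN/m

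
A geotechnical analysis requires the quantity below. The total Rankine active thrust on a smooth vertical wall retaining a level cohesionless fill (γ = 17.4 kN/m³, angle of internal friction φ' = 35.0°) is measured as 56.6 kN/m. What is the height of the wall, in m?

K_a = 0.2710. P_a = ½ K_a γ H² ⇒ H = √(2P_a/(K_a γ)).
H = √(2×56.6/(0.2710×17.4)) = 4.900 m.

4.90 m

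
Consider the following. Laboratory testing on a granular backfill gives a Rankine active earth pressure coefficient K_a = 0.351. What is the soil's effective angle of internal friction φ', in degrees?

K_a = tan²(45° − φ/2) ⇒ 45° − φ/2 = arctan(√0.351) = 30.64°.
φ = 2(45° − 30.64°) = 28.71°.

28.7°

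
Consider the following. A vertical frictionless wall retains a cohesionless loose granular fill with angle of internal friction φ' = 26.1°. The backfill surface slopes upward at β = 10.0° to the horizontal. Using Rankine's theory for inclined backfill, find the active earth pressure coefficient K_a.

K_a = cos β · (cos β − √(cos²β − cos²φ)) / (cos β + √(cos²β − cos²φ)).
cos β = 0.9848, cos φ = 0.8980, √(cos²β − cos²φ) = 0.4042.
K_a = 0.9848 × (0.9848 − 0.4042)/(0.9848 + 0.4042) = 0.4116.

0.412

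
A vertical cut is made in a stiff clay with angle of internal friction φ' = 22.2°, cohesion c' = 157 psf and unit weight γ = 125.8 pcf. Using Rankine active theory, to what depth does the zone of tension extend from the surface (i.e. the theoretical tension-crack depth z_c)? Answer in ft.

K_a = tan²(45° − 22.2°/2) = 0.4515; √K_a = 0.6720.
The active pressure is zero where K_a γ z = 2c√K_a, so z_c = 2c/(γ√K_a) = 2×157/(125.8×0.6720) = 3.714 ft.

3.71 ft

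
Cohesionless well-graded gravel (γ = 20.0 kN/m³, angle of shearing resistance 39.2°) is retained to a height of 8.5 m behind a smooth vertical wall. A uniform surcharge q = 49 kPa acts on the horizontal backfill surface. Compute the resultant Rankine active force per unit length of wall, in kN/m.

K_a = tan²(45° − φ/2) = 0.2255.
Soil triangle: ½ K_a γ H² = 0.5×0.2255×20.0×8.5² = 162.9 kN/m.
Surcharge rectangle: K_a q H = 0.2255×49×8.5 = 93.91 kN/m.
Total = 162.9 + 93.91 = 256.8 kN/m.

257 kN/m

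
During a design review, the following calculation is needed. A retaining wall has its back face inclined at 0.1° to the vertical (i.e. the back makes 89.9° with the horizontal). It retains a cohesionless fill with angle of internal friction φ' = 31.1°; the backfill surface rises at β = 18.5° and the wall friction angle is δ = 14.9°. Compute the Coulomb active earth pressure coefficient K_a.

0.381

K_a = sin²(α+φ) / [sin²α · sin(α−δ) · (1 + √{sin(φ+δ)sin(φ−β) / (sin(α−δ)sin(α+β))})²].
With α = 89.9°, φ = 31.1°, δ = 14.9°, β = 18.5°: K_a = 0.3806.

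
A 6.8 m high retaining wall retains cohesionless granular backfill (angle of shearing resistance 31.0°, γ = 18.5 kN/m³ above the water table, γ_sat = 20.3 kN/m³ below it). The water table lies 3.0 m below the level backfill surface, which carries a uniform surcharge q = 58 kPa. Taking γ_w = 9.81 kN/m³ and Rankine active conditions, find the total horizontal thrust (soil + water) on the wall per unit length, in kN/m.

315 kN/m

K_a = tan²(45° − φ/2) = 0.3201.
γ' = 20.3 − 9.81 = 10.49 kN/m³. h₂ = H − d_w = 3.8 m.
σ'_h: at surface K_a·q = 18.57; at WT K_a(q+γd_w) = 36.33; at base K_a(q+γd_w+γ'h₂) = 49.09 kPa.
P₁ = ½(18.57+36.33)×3.0 = 82.35; P₂ = ½(36.33+49.09)×3.8 = 162.3; P_w = ½γ_w h₂² = 70.83.
Total = 82.35+162.3+70.83 = 315.5 kN/m.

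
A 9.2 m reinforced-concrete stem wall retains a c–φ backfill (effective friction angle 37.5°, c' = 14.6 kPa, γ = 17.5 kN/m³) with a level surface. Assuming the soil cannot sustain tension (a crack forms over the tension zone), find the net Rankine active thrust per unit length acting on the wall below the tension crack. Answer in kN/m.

K_a = 0.2432; √K_a = 0.4931.
Tension-crack depth z_c = 2c/(γ√K_a) = 2×14.6/(17.5×0.4931) = 3.384 m.
σ_a at base = K_a γ H − 2c√K_a = 0.2432×17.5×9.2 − 2×14.6×0.4931 = 24.75 kPa.
P_a = ½ × 24.75 × (H − z_c) = 0.5×24.75×5.816 = 71.99 kN/m.

72.0 kN/m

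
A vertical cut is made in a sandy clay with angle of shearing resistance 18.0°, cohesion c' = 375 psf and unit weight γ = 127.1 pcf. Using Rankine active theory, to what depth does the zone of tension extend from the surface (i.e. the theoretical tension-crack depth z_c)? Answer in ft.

8.12 ft

K_a = tan²(45° − 18.0°/2) = 0.5279; √K_a = 0.7265.
The active pressure is zero where K_a γ z = 2c√K_a, so z_c = 2c/(γ√K_a) = 2×375/(127.1×0.7265) = 8.122 ft.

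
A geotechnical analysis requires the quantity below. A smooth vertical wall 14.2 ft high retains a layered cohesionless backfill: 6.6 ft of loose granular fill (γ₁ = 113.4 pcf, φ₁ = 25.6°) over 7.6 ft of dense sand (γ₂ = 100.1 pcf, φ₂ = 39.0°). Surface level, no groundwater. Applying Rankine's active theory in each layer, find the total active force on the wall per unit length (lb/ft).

K_a1 = tan²(45°−25.6°/2) = 0.3966; K_a2 = tan²(45°−39.0°/2) = 0.2275.
Layer 1: σ at base = K_a1 γ₁ h₁ = 296.8 psf; P₁ = ½×296.8×6.6 = 979.5.
Layer 2: σ_v at top = γ₁h₁ = 748.4; σ_h top = K_a2×748.4 = 170.3; σ_h base = K_a2×(748.4+100.1×7.6) = 343.4.
P₂ = ½(170.3+343.4)×7.6 = 1952. Total P_a = 979.5+1952 = 2931 lb/ft.

2930 lb/ft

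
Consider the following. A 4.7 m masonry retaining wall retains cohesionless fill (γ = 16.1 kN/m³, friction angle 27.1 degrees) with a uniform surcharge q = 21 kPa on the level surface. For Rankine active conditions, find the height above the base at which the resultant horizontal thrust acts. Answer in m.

1.85 m

K_a = 0.3741.
Triangular part P₁ = ½K_aγH² = 66.52 at H/3 = 1.567 m; rectangular part P₂ = K_a q H = 36.92 at H/2 = 2.350 m.
ȳ = (P₁·1.567 + P₂·2.350)/(P₁+P₂) = 1.846 m.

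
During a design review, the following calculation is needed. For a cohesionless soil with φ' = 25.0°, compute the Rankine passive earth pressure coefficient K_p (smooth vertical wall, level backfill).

K_p = (1 + sin φ)/(1 − sin φ) = tan²(45° + 25.0°/2) = 2.464.

2.46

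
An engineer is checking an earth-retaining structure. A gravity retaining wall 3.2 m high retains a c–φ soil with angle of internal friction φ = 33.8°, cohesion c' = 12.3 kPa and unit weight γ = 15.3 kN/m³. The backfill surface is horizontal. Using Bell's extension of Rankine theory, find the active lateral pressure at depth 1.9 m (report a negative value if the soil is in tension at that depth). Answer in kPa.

-4.85 kPa

K_a = (1 − sin φ)/(1 + sin φ) = 0.2851.
σ_a = K_a γ z − 2c√K_a = 0.2851×15.3×1.9 − 2×12.3×0.5340 = -4.847 kPa.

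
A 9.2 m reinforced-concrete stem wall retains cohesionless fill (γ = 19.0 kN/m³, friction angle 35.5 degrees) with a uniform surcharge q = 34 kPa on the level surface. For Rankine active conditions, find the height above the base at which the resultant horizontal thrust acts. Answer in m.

3.50 m

K_a = 0.2653.
Triangular part P₁ = ½K_aγH² = 213.3 at H/3 = 3.067 m; rectangular part P₂ = K_a q H = 82.97 at H/2 = 4.600 m.
ȳ = (P₁·3.067 + P₂·4.600)/(P₁+P₂) = 3.496 m.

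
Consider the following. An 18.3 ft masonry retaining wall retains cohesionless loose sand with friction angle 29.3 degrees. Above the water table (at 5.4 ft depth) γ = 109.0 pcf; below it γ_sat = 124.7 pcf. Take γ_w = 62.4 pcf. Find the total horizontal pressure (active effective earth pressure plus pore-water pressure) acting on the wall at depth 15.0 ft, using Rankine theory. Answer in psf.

K_a = (1 − sin φ)/(1 + sin φ) = 0.3428.
γ' = 124.7 − 62.4 = 62.30 pcf.
Effective vertical stress at 15.0 ft: σ'_v = 109.0×5.4 + 62.30×9.60 = 1187 psf.
σ'_h = K_a σ'_v = 0.3428 × 1187 = 406.8 psf; u = γ_w × 9.60 = 599.0 psf.
Total σ_h = 406.8 + 599.0 = 1006 psf.

1010 psf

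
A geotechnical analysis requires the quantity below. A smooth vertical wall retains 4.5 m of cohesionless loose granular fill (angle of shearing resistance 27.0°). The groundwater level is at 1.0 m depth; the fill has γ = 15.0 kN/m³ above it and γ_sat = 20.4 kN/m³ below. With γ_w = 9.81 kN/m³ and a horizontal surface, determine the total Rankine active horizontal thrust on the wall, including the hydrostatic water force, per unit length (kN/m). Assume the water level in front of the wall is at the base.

K_a = tan²(45° − φ/2) = 0.3755.
γ' = 20.4 − 9.81 = 10.59 kN/m³. Depth below WT = 3.5 m.
σ'_h at WT = K_a γ d_w = 5.633 kPa; at base = 5.633 + K_a γ' × 3.5 = 19.55 kPa.
P₁ (0–1.0 m) = ½×5.633×1.0 = 2.816. P₂ (1.0–4.5 m) = ½(5.633+19.55)×3.5 = 44.07.
P_w = ½ γ_w h₂² = 0.5×9.81×3.5² = 60.09. Total = 2.816+44.07+60.09 = 107.0 kN/m.

107 kN/m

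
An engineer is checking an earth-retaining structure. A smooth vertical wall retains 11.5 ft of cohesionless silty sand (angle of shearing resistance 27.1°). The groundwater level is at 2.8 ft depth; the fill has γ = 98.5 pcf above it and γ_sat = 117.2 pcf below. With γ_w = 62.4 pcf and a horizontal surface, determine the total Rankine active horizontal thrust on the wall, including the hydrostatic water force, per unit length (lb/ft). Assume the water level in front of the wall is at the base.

K_a = tan²(45° − φ/2) = 0.3741.
γ' = 117.2 − 62.4 = 54.80 pcf. Depth below WT = 8.7 ft.
σ'_h at WT = K_a γ d_w = 103.2 psf; at base = 103.2 + K_a γ' × 8.7 = 281.5 psf.
P₁ (0–2.8 ft) = ½×103.2×2.8 = 144.4. P₂ (2.8–11.5 ft) = ½(103.2+281.5)×8.7 = 1673.
P_w = ½ γ_w h₂² = 0.5×62.4×8.7² = 2362. Total = 144.4+1673+2362 = 4179 lb/ft.

4180 lb/ft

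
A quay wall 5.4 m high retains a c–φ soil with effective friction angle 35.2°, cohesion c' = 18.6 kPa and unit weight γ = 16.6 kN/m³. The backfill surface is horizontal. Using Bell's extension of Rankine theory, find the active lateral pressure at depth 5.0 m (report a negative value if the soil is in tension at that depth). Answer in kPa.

K_a = (1 − sin φ)/(1 + sin φ) = 0.2687.
σ_a = K_a γ z − 2c√K_a = 0.2687×16.6×5.0 − 2×18.6×0.5184 = 3.018 kPa.

3.02 kPa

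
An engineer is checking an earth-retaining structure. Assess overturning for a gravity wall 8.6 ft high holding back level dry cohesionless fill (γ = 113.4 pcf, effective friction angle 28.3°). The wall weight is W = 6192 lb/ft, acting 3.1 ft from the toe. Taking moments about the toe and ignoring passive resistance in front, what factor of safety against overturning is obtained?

4.48

K_a = tan²(45° − 28.3°/2) = 0.3568.
P_a = ½K_aγH² = 0.5×0.3568×113.4×8.6² = 1496 lb/ft, acting at H/3 = 2.867 ft above the base.
Overturning moment M_o = P_a × H/3 = 1496 × 2.867 = 4289.
Resisting moment M_r = W × 3.1 = 6192 × 3.1 = 19200.
FS_overturning = M_r/M_o = 19200/4289 = 4.476.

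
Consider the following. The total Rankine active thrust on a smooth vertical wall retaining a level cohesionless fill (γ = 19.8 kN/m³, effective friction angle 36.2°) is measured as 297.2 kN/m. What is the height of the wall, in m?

10.8 m

K_a = 0.2574. P_a = ½ K_a γ H² ⇒ H = √(2P_a/(K_a γ)).
H = √(2×297.2/(0.2574×19.8)) = 10.80 m.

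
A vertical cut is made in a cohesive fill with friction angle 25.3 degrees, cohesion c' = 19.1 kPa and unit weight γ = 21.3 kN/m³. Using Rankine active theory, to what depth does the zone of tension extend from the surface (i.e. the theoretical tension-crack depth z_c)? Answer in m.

K_a = tan²(45° − 25.3°/2) = 0.4012; √K_a = 0.6334.
The active pressure is zero where K_a γ z = 2c√K_a, so z_c = 2c/(γ√K_a) = 2×19.1/(21.3×0.6334) = 2.831 m.

2.83 m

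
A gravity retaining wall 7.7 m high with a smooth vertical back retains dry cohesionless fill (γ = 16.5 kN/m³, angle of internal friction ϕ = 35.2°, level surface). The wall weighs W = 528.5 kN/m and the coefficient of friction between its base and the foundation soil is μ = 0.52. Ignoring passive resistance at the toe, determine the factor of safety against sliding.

2.09

K_a = tan²(45° − 35.2°/2) = 0.2687.
P_a = ½K_aγH² = 0.5×0.2687×16.5×7.7² = 131.4 kN/m, acting at H/3 = 2.567 m above the base.
FS_sliding = μW / P_a = 0.52×528.5 / 131.4 = 2.091.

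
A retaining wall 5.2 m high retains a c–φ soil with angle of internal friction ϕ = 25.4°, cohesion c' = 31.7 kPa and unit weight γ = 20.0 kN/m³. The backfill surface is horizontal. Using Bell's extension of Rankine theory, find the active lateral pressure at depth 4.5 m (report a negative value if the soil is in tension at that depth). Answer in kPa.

K_a = (1 − sin φ)/(1 + sin φ) = 0.3996.
σ_a = K_a γ z − 2c√K_a = 0.3996×20.0×4.5 − 2×31.7×0.6322 = -4.112 kPa.

-4.11 kPa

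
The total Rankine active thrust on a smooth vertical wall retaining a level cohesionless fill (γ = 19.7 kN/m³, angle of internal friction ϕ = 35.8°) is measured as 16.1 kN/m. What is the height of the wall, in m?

2.50 m

K_a = 0.2619. P_a = ½ K_a γ H² ⇒ H = √(2P_a/(K_a γ)).
H = √(2×16.1/(0.2619×19.7)) = 2.498 m.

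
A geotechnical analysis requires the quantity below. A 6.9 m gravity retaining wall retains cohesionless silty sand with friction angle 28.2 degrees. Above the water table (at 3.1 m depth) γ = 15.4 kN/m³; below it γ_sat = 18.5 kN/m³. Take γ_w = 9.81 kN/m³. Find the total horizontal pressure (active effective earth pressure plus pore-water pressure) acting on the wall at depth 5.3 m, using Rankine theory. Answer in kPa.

45.5 kPa

K_a = (1 − sin φ)/(1 + sin φ) = 0.3582.
γ' = 18.5 − 9.81 = 8.690 kN/m³.
Effective vertical stress at 5.3 m: σ'_v = 15.4×3.1 + 8.690×2.20 = 66.86 kPa.
σ'_h = K_a σ'_v = 0.3582 × 66.86 = 23.95 kPa; u = γ_w × 2.20 = 21.58 kPa.
Total σ_h = 23.95 + 21.58 = 45.53 kPa.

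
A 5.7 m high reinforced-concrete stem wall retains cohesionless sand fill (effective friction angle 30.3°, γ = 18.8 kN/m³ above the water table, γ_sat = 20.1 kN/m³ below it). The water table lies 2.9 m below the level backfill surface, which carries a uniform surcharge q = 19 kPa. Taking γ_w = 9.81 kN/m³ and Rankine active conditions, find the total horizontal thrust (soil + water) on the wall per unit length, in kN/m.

K_a = tan²(45° − φ/2) = 0.3293.
γ' = 20.1 − 9.81 = 10.29 kN/m³. h₂ = H − d_w = 2.8 m.
σ'_h: at surface K_a·q = 6.257; at WT K_a(q+γd_w) = 24.21; at base K_a(q+γd_w+γ'h₂) = 33.70 kPa.
P₁ = ½(6.257+24.21)×2.9 = 44.18; P₂ = ½(24.21+33.70)×2.8 = 81.08; P_w = ½γ_w h₂² = 38.46.
Total = 44.18+81.08+38.46 = 163.7 kN/m.

164 kN/m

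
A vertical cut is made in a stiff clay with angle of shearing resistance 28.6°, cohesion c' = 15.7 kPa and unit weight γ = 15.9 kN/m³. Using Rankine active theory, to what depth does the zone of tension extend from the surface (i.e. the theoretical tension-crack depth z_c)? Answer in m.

3.33 m

K_a = tan²(45° − 28.6°/2) = 0.3525; √K_a = 0.5938.
The active pressure is zero where K_a γ z = 2c√K_a, so z_c = 2c/(γ√K_a) = 2×15.7/(15.9×0.5938) = 3.326 m.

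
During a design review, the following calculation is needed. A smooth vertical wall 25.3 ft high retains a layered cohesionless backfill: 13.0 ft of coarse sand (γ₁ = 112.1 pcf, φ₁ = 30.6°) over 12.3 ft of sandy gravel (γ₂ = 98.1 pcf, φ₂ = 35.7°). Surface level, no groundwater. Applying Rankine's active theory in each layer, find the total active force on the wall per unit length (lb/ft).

9750 lb/ft

K_a1 = tan²(45°−30.6°/2) = 0.3253; K_a2 = tan²(45°−35.7°/2) = 0.2630.
Layer 1: σ at base = K_a1 γ₁ h₁ = 474.1 psf; P₁ = ½×474.1×13.0 = 3082.
Layer 2: σ_v at top = γ₁h₁ = 1457; σ_h top = K_a2×1457 = 383.3; σ_h base = K_a2×(1457+98.1×12.3) = 700.6.
P₂ = ½(383.3+700.6)×12.3 = 6666. Total P_a = 3082+6666 = 9747 lb/ft.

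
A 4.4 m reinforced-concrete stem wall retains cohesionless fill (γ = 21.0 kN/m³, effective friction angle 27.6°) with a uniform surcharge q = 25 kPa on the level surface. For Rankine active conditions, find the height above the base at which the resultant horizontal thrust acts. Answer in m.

K_a = 0.3668.
Triangular part P₁ = ½K_aγH² = 74.56 at H/3 = 1.467 m; rectangular part P₂ = K_a q H = 40.35 at H/2 = 2.200 m.
ȳ = (P₁·1.467 + P₂·2.200)/(P₁+P₂) = 1.724 m.

1.72 m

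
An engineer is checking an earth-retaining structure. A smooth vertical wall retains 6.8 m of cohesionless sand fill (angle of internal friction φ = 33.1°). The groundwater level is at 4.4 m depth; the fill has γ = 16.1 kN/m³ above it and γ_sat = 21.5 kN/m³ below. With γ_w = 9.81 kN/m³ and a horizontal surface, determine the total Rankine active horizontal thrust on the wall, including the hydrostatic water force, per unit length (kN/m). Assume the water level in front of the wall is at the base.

K_a = tan²(45° − φ/2) = 0.2936.
γ' = 21.5 − 9.81 = 11.69 kN/m³. Depth below WT = 2.4 m.
σ'_h at WT = K_a γ d_w = 20.80 kPa; at base = 20.80 + K_a γ' × 2.4 = 29.03 kPa.
P₁ (0–4.4 m) = ½×20.80×4.4 = 45.75. P₂ (4.4–6.8 m) = ½(20.80+29.03)×2.4 = 59.80.
P_w = ½ γ_w h₂² = 0.5×9.81×2.4² = 28.25. Total = 45.75+59.80+28.25 = 133.8 kN/m.

134 kN/m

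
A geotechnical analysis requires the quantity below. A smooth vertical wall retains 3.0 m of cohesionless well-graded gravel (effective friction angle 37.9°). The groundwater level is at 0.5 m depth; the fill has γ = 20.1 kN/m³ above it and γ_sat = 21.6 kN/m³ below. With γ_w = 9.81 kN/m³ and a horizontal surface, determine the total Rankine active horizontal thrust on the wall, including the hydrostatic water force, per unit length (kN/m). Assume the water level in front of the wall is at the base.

K_a = tan²(45° − φ/2) = 0.2389.
γ' = 21.6 − 9.81 = 11.79 kN/m³. Depth below WT = 2.5 m.
σ'_h at WT = K_a γ d_w = 2.401 kPa; at base = 2.401 + K_a γ' × 2.5 = 9.444 kPa.
P₁ (0–0.5 m) = ½×2.401×0.5 = 0.6003. P₂ (0.5–3.0 m) = ½(2.401+9.444)×2.5 = 14.81.
P_w = ½ γ_w h₂² = 0.5×9.81×2.5² = 30.66. Total = 0.6003+14.81+30.66 = 46.06 kN/m.

46.1 kN/m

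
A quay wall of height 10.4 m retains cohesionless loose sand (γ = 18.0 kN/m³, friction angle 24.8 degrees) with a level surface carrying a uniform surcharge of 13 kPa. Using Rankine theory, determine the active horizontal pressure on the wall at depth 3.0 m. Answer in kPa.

K_a = (1 − sin φ)/(1 + sin φ) = 0.4090.
σ_v = γz + q = 18.0 × 3.0 + 13 = 67.00 kPa.
σ_h = K_a σ_v = 0.4090 × 67.00 = 27.40 kPa.

27.4 kPa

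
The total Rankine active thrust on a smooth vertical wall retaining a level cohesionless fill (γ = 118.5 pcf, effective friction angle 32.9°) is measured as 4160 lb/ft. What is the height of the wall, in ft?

15.4 ft

K_a = 0.2960. P_a = ½ K_a γ H² ⇒ H = √(2P_a/(K_a γ)).
H = √(2×4160/(0.2960×118.5)) = 15.40 ft.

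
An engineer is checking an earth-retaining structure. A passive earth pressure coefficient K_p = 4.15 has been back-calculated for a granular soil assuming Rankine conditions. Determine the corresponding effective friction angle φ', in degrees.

37.7°

K_p = (1+sin φ)/(1−sin φ) ⇒ sin φ = (K_p − 1)/(K_p + 1) = 0.6117.
φ = arcsin(0.6117) = 37.71°.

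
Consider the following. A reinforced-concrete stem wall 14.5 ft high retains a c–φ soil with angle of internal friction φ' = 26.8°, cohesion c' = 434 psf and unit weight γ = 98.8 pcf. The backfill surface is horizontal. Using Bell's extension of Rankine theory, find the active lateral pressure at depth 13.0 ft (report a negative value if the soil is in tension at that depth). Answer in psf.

-47.9 psf

K_a = (1 − sin φ)/(1 + sin φ) = 0.3785.
σ_a = K_a γ z − 2c√K_a = 0.3785×98.8×13.0 − 2×434×0.6152 = -47.88 psf.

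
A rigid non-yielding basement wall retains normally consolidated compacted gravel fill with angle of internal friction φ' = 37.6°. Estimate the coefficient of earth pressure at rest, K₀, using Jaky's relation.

0.390

K₀ = 1 − sin φ' = 1 − sin 37.6° = 0.3899.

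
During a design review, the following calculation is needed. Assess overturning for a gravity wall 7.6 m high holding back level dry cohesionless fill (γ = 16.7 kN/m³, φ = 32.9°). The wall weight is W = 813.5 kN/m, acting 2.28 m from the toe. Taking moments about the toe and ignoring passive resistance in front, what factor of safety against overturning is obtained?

5.13

K_a = tan²(45° − 32.9°/2) = 0.2960.
P_a = ½K_aγH² = 0.5×0.2960×16.7×7.6² = 142.8 kN/m, acting at H/3 = 2.533 m above the base.
Overturning moment M_o = P_a × H/3 = 142.8 × 2.533 = 361.7.
Resisting moment M_r = W × 2.28 = 813.5 × 2.28 = 1855.
FS_overturning = M_r/M_o = 1855/361.7 = 5.128.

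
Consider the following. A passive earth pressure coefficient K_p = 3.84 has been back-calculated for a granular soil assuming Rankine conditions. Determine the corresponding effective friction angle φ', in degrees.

K_p = (1+sin φ)/(1−sin φ) ⇒ sin φ = (K_p − 1)/(K_p + 1) = 0.5868.
φ = arcsin(0.5868) = 35.93°.

35.9°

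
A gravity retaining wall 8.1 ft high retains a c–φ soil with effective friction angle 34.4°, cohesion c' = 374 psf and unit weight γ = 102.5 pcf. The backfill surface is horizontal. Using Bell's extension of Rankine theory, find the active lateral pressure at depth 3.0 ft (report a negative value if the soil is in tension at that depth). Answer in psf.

-309 psf

K_a = (1 − sin φ)/(1 + sin φ) = 0.2780.
σ_a = K_a γ z − 2c√K_a = 0.2780×102.5×3.0 − 2×374×0.5272 = -308.9 psf.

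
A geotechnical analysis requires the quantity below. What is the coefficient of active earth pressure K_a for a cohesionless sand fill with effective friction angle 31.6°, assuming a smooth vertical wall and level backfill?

K_a = (1 − sin φ)/(1 + sin φ) = (1 − sin 31.6°)/(1 + sin 31.6°) = 0.3123.

0.312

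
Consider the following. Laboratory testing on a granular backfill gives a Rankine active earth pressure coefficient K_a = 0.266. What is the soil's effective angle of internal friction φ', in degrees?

35.4°

K_a = tan²(45° − φ/2) ⇒ 45° − φ/2 = arctan(√0.266) = 27.28°.
φ = 2(45° − 27.28°) = 35.43°.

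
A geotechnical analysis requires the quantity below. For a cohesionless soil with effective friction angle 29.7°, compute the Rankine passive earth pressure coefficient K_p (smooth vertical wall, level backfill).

K_p = (1 + sin φ)/(1 − sin φ) = tan²(45° + 29.7°/2) = 2.964.

2.96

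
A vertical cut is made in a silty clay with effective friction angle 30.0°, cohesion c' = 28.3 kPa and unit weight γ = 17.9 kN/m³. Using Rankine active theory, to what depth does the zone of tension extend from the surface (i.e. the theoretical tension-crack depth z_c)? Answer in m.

K_a = tan²(45° − 30.0°/2) = 0.3333; √K_a = 0.5774.
The active pressure is zero where K_a γ z = 2c√K_a, so z_c = 2c/(γ√K_a) = 2×28.3/(17.9×0.5774) = 5.477 m.

5.48 m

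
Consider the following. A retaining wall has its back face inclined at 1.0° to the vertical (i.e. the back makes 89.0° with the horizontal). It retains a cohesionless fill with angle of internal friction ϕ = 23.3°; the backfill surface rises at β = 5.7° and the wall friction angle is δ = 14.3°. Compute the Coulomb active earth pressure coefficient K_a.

K_a = sin²(α+φ) / [sin²α · sin(α−δ) · (1 + √{sin(φ+δ)sin(φ−β) / (sin(α−δ)sin(α+β))})²].
With α = 89.0°, φ = 23.3°, δ = 14.3°, β = 5.7°: K_a = 0.4293.

0.429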